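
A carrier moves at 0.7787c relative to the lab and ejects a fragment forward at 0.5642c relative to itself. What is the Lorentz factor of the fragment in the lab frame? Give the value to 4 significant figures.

γ ≈ 2.779

u_lab = (0.5642 + 0.7787)/(1 + 0.5642×0.7787) = 1.3429/1.439343 = 0.9329954
γ = 1/√(1 − 0.9329954²) = 2.779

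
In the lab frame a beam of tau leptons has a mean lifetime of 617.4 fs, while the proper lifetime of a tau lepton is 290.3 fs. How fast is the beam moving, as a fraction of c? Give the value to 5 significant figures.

γ = Δt/τ₀ = 617.4/290.3 = 2.126765
β = √(1 − 1/γ²) = √(1 − 1/2.126765²) = 0.88256

β ≈ 0.88256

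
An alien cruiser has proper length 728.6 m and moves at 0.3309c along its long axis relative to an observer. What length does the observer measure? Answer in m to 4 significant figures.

L ≈ 687.6 m

γ = 1/√(1 − 0.3309²) = 1.05970
Length contraction: L = L₀/γ = 728.6/1.05970 = 687.6 m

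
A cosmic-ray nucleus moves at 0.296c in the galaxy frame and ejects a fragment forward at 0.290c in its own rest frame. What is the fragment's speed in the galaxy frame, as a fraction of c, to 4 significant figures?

Compose boost 2: (0.290 + 0.296)/(1 + 0.290×0.296) = 0.5860/1.08584 = 0.5397

u ≈ 0.5397c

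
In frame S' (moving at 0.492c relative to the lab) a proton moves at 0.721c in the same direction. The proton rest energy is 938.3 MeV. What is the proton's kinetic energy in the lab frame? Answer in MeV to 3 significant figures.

u_lab = (0.721 + 0.492)/(1 + 0.721×0.492) = 0.895380
γ = 1/√(1 − 0.895380²) = 2.2457
K = (γ − 1)m₀c² = (2.2457 − 1) × 938.3 = 1.2457 × 938.3 = 1170 MeV

K ≈ 1170 MeV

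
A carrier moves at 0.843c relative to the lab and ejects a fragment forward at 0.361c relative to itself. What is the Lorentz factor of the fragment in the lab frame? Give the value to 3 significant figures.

γ ≈ 2.60

u_lab = (0.361 + 0.843)/(1 + 0.361×0.843) = 1.204/1.30432 = 0.923084
γ = 1/√(1 − 0.923084²) = 2.60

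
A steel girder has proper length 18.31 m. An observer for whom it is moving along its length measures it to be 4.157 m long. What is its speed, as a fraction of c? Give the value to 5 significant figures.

β ≈ 0.97389

γ = L₀/L = 18.31/4.157 = 4.404619
β = √(1 − 1/γ²) = 0.97389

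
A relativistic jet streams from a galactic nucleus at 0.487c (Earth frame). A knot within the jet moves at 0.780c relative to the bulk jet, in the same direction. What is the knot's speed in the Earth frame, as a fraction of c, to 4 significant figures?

Relativistic velocity addition: u = (u' + v)/(1 + u'v/c²)
= (0.780 + 0.487)/(1 + 0.780×0.487) = 1.267/1.37986 = 0.9182

u ≈ 0.9182c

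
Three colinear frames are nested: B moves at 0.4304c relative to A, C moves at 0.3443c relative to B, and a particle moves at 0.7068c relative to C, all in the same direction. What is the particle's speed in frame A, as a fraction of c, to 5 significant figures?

Compose boost 2: (0.3443 + 0.4304)/(1 + 0.3443×0.4304) = 0.77470/1.148187 = 0.6747160
Compose boost 3: (0.7068 + 0.6747160)/(1 + 0.7068×0.6747160) = 1.381516/1.476889 = 0.93542

u ≈ 0.93542c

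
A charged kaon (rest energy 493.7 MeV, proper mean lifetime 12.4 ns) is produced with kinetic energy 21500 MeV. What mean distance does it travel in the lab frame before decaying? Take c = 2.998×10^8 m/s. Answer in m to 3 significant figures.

d ≈ 166 m

γ = 1 + K/(m₀c²) = 1 + 21500/493.7 = 44.549
β = √(1 − 1/γ²) = 0.99975
Dilated lifetime: γτ₀ = 44.549 × 12.4 ns = 552.40 ns
d = βc·γτ₀ = 0.99975 × (2.998×10^8 m/s) × 5.5240×10^-7 s = 166 m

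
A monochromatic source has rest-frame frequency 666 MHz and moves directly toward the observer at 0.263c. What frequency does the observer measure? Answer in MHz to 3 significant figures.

Relativistic Doppler: f_obs = f_src √((1+β)/(1−β))
= 666 × √(1.2630/0.73700) = 666 × 1.3091 = 872 MHz

f_obs ≈ 872 MHz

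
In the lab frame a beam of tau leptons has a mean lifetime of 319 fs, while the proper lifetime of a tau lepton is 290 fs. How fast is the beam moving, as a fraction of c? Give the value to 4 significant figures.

γ = Δt/τ₀ = 319/290 = 1.10000
β = √(1 − 1/γ²) = √(1 − 1/1.10000²) = 0.4166

β ≈ 0.4166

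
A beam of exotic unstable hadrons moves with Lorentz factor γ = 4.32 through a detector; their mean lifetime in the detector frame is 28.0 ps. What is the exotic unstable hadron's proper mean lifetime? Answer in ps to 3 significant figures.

γ = 4.32 (given)
Proper time: τ₀ = Δt/γ = 28.0/4.32 = 6.48 ps

τ₀ ≈ 6.48 ps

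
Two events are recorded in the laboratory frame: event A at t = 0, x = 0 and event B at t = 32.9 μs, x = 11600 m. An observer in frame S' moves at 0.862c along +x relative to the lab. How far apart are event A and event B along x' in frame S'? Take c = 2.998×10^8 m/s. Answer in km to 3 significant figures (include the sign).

Δx' ≈ 6.11 km

γ = 1/√(1 − 0.862²) = 1.9727
Δx' = γ(Δx − vΔt) = 1.9727 × (11600 m − 0.862×(2.998×10^8 m/s)×32.9×10^-6 s)
= 1.9727 × (3097.7 m) = 6.11 km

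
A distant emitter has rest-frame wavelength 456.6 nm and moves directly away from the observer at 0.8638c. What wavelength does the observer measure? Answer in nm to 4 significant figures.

Relativistic Doppler: λ_obs = λ_src √((1+β)/(1−β))
= 456.6 × √(1.86380/0.136200) = 456.6 × 3.69923 = 1689 nm

λ_obs ≈ 1689 nm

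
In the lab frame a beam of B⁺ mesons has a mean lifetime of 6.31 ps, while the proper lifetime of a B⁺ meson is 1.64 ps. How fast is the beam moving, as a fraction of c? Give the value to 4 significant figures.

γ = Δt/τ₀ = 6.31/1.64 = 3.84756
β = √(1 − 1/γ²) = √(1 − 1/3.84756²) = 0.9656

β ≈ 0.9656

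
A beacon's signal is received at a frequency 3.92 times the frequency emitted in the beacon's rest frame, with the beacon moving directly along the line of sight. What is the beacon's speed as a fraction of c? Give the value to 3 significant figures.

β ≈ 0.878

f_obs/f_src = √((1+β)/(1−β)) = 3.92  ⇒  (1+β)/(1−β) = 15.366
β = |1 − D²|/(1 + D²) = |1 − 15.366|/(1 + 15.366) = 0.878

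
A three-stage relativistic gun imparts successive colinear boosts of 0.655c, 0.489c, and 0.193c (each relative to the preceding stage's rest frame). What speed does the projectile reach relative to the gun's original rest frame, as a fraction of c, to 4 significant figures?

Compose boost 2: (0.489 + 0.655)/(1 + 0.489×0.655) = 1.144/1.32029 = 0.866473
Compose boost 3: (0.193 + 0.866473)/(1 + 0.193×0.866473) = 1.05947/1.16723 = 0.9077

u ≈ 0.9077c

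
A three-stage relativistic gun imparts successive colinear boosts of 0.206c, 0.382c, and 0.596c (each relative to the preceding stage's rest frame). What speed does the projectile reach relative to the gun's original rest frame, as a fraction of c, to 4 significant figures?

u ≈ 0.8613c

Compose boost 2: (0.382 + 0.206)/(1 + 0.382×0.206) = 0.5880/1.07869 = 0.545105
Compose boost 3: (0.596 + 0.545105)/(1 + 0.596×0.545105) = 1.14110/1.32488 = 0.8613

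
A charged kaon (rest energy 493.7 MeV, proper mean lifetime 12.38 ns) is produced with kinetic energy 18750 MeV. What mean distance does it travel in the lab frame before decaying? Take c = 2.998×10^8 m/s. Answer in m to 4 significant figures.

γ = 1 + K/(m₀c²) = 1 + 18750/493.7 = 38.9785
β = √(1 − 1/γ²) = 0.999671
Dilated lifetime: γτ₀ = 38.9785 × 12.38 ns = 482.554 ns
d = βc·γτ₀ = 0.999671 × (2.998×10^8 m/s) × 4.82554×10^-7 s = 144.6 m

d ≈ 144.6 m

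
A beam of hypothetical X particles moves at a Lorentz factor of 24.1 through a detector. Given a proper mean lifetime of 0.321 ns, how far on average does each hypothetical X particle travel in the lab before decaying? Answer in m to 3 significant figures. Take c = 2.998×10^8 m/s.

β = √(1 − 1/γ²) = √(1 − 1/24.1²) = 0.99914
Dilated lifetime: Δt = γτ₀ = 24.1 × 0.321 ns = 7.7361 ns
d = vΔt = 0.99914c × 7.7361 ns = 2.9954×10^8 m/s × 7.7361×10^-9 s = 2.32 m

d ≈ 2.32 m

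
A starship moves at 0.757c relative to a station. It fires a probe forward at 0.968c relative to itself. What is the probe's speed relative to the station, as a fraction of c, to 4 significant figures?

Relativistic velocity addition: u = (u' + v)/(1 + u'v/c²)
= (0.968 + 0.757)/(1 + 0.968×0.757) = 1.725/1.73278 = 0.9955

u ≈ 0.9955c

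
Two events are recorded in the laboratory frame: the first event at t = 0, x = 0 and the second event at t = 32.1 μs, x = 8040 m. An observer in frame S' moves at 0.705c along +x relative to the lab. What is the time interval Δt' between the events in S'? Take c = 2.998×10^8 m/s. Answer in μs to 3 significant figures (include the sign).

γ = 1/√(1 − 0.705²) = 1.4100
Δt' = γ(Δt − vΔx/c²) = 1.4100 × (32.1 μs − 0.705×8040 m / (2.998×10^8 m/s))
= 1.4100 × (13.193 μs) = 18.6 μs

Δt' ≈ 18.6 μs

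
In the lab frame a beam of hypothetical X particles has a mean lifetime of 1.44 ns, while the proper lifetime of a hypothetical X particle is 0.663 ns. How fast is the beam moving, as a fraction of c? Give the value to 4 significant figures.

β ≈ 0.8877

γ = Δt/τ₀ = 1.44/0.663 = 2.17195
β = √(1 − 1/γ²) = √(1 − 1/2.17195²) = 0.8877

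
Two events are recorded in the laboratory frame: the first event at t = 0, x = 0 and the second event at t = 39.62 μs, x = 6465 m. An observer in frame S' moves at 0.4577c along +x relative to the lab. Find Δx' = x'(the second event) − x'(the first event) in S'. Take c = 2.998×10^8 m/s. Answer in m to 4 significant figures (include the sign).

Δx' ≈ 1157 m

γ = 1/√(1 − 0.4577²) = 1.12472
Δx' = γ(Δx − vΔt) = 1.12472 × (6465 m − 0.4577×(2.998×10^8 m/s)×39.62×10^-6 s)
= 1.12472 × (1028.40 m) = 1157 m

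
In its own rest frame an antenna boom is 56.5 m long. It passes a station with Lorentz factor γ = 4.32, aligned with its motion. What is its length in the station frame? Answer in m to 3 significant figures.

γ = 4.32 (given)
Length contraction: L = L₀/γ = 56.5/4.32 = 13.1 m

L ≈ 13.1 m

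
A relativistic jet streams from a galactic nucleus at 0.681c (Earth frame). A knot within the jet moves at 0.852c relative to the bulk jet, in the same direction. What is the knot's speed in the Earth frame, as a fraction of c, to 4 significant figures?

u ≈ 0.9701c

Relativistic velocity addition: u = (u' + v)/(1 + u'v/c²)
= (0.852 + 0.681)/(1 + 0.852×0.681) = 1.533/1.58021 = 0.9701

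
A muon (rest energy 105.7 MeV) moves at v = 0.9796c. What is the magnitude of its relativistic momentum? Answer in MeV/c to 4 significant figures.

p ≈ 515.3 MeV/c

γ = 1/√(1 − 0.9796²) = 4.97618
p = γβm₀c = 4.97618 × 0.9796 × 105.7 MeV/c = 515.3 MeV/c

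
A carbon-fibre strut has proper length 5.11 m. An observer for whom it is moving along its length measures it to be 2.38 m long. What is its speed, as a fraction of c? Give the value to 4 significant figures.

γ = L₀/L = 5.11/2.38 = 2.14706
β = √(1 − 1/γ²) = 0.8849

β ≈ 0.8849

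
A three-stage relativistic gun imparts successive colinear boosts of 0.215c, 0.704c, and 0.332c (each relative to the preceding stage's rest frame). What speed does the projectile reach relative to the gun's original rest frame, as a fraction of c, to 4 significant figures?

Compose boost 2: (0.704 + 0.215)/(1 + 0.704×0.215) = 0.9190/1.15136 = 0.798186
Compose boost 3: (0.332 + 0.798186)/(1 + 0.332×0.798186) = 1.13019/1.26500 = 0.8934

u ≈ 0.8934c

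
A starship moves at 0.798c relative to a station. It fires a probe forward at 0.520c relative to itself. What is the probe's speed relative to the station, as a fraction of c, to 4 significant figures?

u ≈ 0.9315c

Relativistic velocity addition: u = (u' + v)/(1 + u'v/c²)
= (0.520 + 0.798)/(1 + 0.520×0.798) = 1.318/1.41496 = 0.9315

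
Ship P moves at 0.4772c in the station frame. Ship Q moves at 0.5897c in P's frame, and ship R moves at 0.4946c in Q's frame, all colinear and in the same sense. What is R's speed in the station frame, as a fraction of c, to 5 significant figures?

Compose boost 2: (0.5897 + 0.4772)/(1 + 0.5897×0.4772) = 1.0669/1.281405 = 0.8326018
Compose boost 3: (0.4946 + 0.8326018)/(1 + 0.4946×0.8326018) = 1.327202/1.411805 = 0.94007

u ≈ 0.94007c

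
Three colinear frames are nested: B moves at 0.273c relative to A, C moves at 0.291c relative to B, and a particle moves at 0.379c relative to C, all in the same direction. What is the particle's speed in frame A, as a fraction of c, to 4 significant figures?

u ≈ 0.7525c

Compose boost 2: (0.291 + 0.273)/(1 + 0.291×0.273) = 0.5640/1.07944 = 0.522492
Compose boost 3: (0.379 + 0.522492)/(1 + 0.379×0.522492) = 0.901492/1.19802 = 0.7525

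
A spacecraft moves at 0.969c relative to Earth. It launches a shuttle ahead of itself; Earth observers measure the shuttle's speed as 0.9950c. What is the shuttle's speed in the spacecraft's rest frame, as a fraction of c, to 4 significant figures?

Inverse velocity addition: u' = (u − v)/(1 − uv/c²)
= (0.9950 − 0.969)/(1 − 0.9950×0.969) = 0.02600/0.0358450 = 0.7253

u' ≈ 0.7253c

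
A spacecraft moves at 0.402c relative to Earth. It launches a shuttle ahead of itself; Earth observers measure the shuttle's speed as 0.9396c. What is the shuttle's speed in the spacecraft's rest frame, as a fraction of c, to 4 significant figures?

u' ≈ 0.8639c

Inverse velocity addition: u' = (u − v)/(1 − uv/c²)
= (0.9396 − 0.402)/(1 − 0.9396×0.402) = 0.5376/0.622281 = 0.8639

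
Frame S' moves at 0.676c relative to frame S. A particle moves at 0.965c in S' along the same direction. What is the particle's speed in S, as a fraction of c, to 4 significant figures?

u ≈ 0.9931c

Relativistic velocity addition: u = (u' + v)/(1 + u'v/c²)
= (0.965 + 0.676)/(1 + 0.965×0.676) = 1.641/1.65234 = 0.9931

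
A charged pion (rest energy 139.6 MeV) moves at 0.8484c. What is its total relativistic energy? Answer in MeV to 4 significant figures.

E ≈ 263.7 MeV

γ = 1/√(1 − 0.8484²) = 1.88909
E = γm₀c² = 1.88909 × 139.6 MeV = 263.7 MeV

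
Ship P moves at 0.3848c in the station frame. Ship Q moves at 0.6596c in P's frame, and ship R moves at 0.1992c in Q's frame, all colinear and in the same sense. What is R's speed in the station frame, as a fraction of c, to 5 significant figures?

u ≈ 0.88528c

Compose boost 2: (0.6596 + 0.3848)/(1 + 0.6596×0.3848) = 1.0444/1.253814 = 0.8329784
Compose boost 3: (0.1992 + 0.8329784)/(1 + 0.1992×0.8329784) = 1.032178/1.165929 = 0.88528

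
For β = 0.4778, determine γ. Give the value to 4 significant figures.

γ = 1/√(1 − β²) = 1/√(1 − 0.4778²) = 1/√(0.771707) = 1.138

γ ≈ 1.138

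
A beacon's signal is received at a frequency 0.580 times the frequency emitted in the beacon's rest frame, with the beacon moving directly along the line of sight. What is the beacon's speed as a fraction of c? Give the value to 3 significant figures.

f_obs/f_src = √((1−β)/(1+β)) = 0.580  ⇒  (1−β)/(1+β) = 0.33640
β = |1 − D²|/(1 + D²) = |1 − 0.33640|/(1 + 0.33640) = 0.497

β ≈ 0.497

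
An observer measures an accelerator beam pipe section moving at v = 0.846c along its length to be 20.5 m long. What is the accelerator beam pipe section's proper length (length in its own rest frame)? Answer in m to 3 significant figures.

γ = 1/√(1 − 0.846²) = 1.8755
L₀ = γL = 1.8755 × 20.5 = 38.4 m

L₀ ≈ 38.4 m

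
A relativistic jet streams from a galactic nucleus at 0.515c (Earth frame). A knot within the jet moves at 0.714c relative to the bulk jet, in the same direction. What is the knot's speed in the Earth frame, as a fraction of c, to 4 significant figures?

u ≈ 0.8986c

Relativistic velocity addition: u = (u' + v)/(1 + u'v/c²)
= (0.714 + 0.515)/(1 + 0.714×0.515) = 1.229/1.36771 = 0.8986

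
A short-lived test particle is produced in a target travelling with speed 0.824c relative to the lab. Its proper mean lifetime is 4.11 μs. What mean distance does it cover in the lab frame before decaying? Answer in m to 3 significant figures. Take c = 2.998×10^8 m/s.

γ = 1/√(1 − 0.824²) = 1.7649
Dilated lifetime: Δt = γτ₀ = 1.7649 × 4.11 μs = 7.2539 μs
d = vΔt = 0.824c × 7.2539 μs = 2.4704×10^8 m/s × 7.2539×10^-6 s = 1790 m

d ≈ 1790 m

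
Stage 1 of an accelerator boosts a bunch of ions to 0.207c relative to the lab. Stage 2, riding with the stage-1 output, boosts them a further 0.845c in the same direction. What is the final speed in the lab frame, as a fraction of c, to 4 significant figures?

Compose boost 2: (0.845 + 0.207)/(1 + 0.845×0.207) = 1.052/1.17491 = 0.8954

u ≈ 0.8954c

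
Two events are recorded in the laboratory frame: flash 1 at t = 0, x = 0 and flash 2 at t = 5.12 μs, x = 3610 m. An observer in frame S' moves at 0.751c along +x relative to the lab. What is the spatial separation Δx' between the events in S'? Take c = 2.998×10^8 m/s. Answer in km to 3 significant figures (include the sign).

γ = 1/√(1 − 0.751²) = 1.5145
Δx' = γ(Δx − vΔt) = 1.5145 × (3610 m − 0.751×(2.998×10^8 m/s)×5.12×10^-6 s)
= 1.5145 × (2457.2 m) = 3.72 km

Δx' ≈ 3.72 km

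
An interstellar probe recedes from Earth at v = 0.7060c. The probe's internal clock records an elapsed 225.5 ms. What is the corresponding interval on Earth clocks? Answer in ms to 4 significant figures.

γ = 1/√(1 − 0.7060²) = 1.41201
Time dilation: Δt = γτ₀ = 1.41201 × 225.5 ms = 318.4 ms

Δt ≈ 318.4 ms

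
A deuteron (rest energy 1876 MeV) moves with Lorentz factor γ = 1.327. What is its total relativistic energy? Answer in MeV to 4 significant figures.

E ≈ 2489 MeV

γ = 1.327 (given)
E = γm₀c² = 1.327 × 1876 MeV = 2489 MeV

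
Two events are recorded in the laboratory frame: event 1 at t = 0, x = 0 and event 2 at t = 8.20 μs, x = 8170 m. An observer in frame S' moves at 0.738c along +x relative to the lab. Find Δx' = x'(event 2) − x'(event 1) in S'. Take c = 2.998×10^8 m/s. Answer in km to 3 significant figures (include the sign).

γ = 1/√(1 − 0.738²) = 1.4819
Δx' = γ(Δx − vΔt) = 1.4819 × (8170 m − 0.738×(2.998×10^8 m/s)×8.20×10^-6 s)
= 1.4819 × (6355.7 m) = 9.42 km

Δx' ≈ 9.42 km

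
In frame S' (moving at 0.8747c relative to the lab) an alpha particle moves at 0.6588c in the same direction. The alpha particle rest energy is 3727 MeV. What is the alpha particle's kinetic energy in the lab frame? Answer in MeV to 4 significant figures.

u_lab = (0.6588 + 0.8747)/(1 + 0.6588×0.8747) = 0.9728772
γ = 1/√(1 − 0.9728772²) = 4.32298
K = (γ − 1)m₀c² = (4.32298 − 1) × 3727 = 3.32298 × 3727 = 12380 MeV

K ≈ 12380 MeV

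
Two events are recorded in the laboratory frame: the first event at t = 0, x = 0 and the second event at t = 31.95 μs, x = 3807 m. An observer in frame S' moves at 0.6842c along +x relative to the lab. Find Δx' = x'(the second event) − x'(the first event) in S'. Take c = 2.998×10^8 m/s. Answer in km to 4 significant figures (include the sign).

Δx' ≈ -3.766 km

γ = 1/√(1 − 0.6842²) = 1.37119
Δx' = γ(Δx − vΔt) = 1.37119 × (3807 m − 0.6842×(2.998×10^8 m/s)×31.95×10^-6 s)
= 1.37119 × (-2746.68 m) = -3.766 km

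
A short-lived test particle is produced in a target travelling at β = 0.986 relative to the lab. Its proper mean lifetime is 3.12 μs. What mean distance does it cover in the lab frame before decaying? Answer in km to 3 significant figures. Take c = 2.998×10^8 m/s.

d ≈ 5.53 km

γ = 1/√(1 − 0.986²) = 5.9972
Dilated lifetime: Δt = γτ₀ = 5.9972 × 3.12 μs = 18.711 μs
d = vΔt = 0.986c × 18.711 μs = 2.9560×10^8 m/s × 1.8711×10^-5 s = 5.53 km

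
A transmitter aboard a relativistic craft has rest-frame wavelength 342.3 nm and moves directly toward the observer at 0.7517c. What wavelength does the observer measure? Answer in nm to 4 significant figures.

Relativistic Doppler: λ_obs = λ_src √((1−β)/(1+β))
= 342.3 × √(0.248300/1.75170) = 342.3 × 0.376494 = 128.9 nm

λ_obs ≈ 128.9 nm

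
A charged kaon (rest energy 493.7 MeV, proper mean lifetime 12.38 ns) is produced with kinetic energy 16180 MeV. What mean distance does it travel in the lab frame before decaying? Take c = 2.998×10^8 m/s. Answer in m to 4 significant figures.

γ = 1 + K/(m₀c²) = 1 + 16180/493.7 = 33.7729
β = √(1 − 1/γ²) = 0.999562
Dilated lifetime: γτ₀ = 33.7729 × 12.38 ns = 418.109 ns
d = βc·γτ₀ = 0.999562 × (2.998×10^8 m/s) × 4.18109×10^-7 s = 125.3 m

d ≈ 125.3 m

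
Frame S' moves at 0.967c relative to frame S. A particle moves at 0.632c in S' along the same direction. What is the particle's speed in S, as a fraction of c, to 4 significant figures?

Relativistic velocity addition: u = (u' + v)/(1 + u'v/c²)
= (0.632 + 0.967)/(1 + 0.632×0.967) = 1.599/1.61114 = 0.9925

u ≈ 0.9925c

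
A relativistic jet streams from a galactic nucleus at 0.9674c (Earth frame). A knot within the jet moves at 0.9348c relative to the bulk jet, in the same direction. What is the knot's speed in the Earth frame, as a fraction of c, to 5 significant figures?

Relativistic velocity addition: u = (u' + v)/(1 + u'v/c²)
= (0.9348 + 0.9674)/(1 + 0.9348×0.9674) = 1.9022/1.904326 = 0.99888

u ≈ 0.99888c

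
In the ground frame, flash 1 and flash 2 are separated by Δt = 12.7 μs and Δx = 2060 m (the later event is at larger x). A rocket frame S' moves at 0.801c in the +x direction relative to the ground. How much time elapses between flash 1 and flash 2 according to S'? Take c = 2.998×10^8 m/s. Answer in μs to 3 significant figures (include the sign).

γ = 1/√(1 − 0.801²) = 1.6704
Δt' = γ(Δt − vΔx/c²) = 1.6704 × (12.7 μs − 0.801×2060 m / (2.998×10^8 m/s))
= 1.6704 × (7.1961 μs) = 12.0 μs

Δt' ≈ 12.0 μs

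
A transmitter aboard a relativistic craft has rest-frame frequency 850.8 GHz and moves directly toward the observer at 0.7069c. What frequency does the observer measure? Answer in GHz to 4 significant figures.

f_obs ≈ 2053 GHz

Relativistic Doppler: f_obs = f_src √((1+β)/(1−β))
= 850.8 × √(1.70690/0.293100) = 850.8 × 2.41322 = 2053 GHz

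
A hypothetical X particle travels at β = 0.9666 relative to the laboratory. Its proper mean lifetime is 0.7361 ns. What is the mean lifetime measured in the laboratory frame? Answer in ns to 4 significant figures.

Δt ≈ 2.872 ns

γ = 1/√(1 − 0.9666²) = 3.90183
Time dilation: Δt = γτ₀ = 3.90183 × 0.7361 ns = 2.872 ns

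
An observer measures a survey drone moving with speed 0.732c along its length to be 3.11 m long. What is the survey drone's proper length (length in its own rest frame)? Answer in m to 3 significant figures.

γ = 1/√(1 − 0.732²) = 1.4678
L₀ = γL = 1.4678 × 3.11 = 4.56 m

L₀ ≈ 4.56 m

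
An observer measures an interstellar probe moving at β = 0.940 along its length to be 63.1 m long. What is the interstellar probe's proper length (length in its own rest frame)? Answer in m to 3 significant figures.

γ = 1/√(1 − 0.940²) = 2.9311
L₀ = γL = 2.9311 × 63.1 = 185 m

L₀ ≈ 185 m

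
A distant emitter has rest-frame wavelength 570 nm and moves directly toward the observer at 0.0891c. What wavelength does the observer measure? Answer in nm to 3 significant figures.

Relativistic Doppler: λ_obs = λ_src √((1−β)/(1+β))
= 570 × √(0.91090/1.0891) = 570 × 0.91454 = 521 nm

λ_obs ≈ 521 nm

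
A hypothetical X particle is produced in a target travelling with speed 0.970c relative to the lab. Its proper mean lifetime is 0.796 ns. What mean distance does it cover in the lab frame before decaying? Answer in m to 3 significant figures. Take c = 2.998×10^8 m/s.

d ≈ 0.952 m

γ = 1/√(1 − 0.970²) = 4.1135
Dilated lifetime: Δt = γτ₀ = 4.1135 × 0.796 ns = 3.2743 ns
d = vΔt = 0.970c × 3.2743 ns = 2.9081×10^8 m/s × 3.2743×10^-9 s = 0.952 m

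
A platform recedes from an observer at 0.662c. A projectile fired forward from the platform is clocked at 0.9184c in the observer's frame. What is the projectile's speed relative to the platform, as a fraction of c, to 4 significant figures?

Inverse velocity addition: u' = (u − v)/(1 − uv/c²)
= (0.9184 − 0.662)/(1 − 0.9184×0.662) = 0.2564/0.392019 = 0.6540

u' ≈ 0.6540c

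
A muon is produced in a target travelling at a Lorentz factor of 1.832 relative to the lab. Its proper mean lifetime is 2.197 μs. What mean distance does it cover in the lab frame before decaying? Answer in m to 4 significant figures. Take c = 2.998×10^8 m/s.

d ≈ 1011 m

β = √(1 − 1/γ²) = √(1 − 1/1.832²) = 0.837882
Dilated lifetime: Δt = γτ₀ = 1.832 × 2.197 μs = 4.02490 μs
d = vΔt = 0.837882c × 4.02490 μs = 2.51197×10^8 m/s × 4.02490×10^-6 s = 1011 m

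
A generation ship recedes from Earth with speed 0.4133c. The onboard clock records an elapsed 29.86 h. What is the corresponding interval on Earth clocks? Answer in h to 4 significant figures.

γ = 1/√(1 − 0.4133²) = 1.09818
Time dilation: Δt = γτ₀ = 1.09818 × 29.86 h = 32.79 h

Δt ≈ 32.79 h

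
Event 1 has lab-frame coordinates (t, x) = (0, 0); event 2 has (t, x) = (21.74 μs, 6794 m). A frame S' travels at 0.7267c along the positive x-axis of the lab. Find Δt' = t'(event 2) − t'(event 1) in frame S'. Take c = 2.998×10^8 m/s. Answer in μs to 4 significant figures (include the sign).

γ = 1/√(1 − 0.7267²) = 1.45570
Δt' = γ(Δt − vΔx/c²) = 1.45570 × (21.74 μs − 0.7267×6794 m / (2.998×10^8 m/s))
= 1.45570 × (5.27169 μs) = 7.674 μs

Δt' ≈ 7.674 μs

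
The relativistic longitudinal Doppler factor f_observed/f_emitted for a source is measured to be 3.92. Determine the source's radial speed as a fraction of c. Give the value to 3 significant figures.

f_obs/f_src = √((1+β)/(1−β)) = 3.92  ⇒  (1+β)/(1−β) = 15.366
β = |1 − D²|/(1 + D²) = |1 − 15.366|/(1 + 15.366) = 0.878

β ≈ 0.878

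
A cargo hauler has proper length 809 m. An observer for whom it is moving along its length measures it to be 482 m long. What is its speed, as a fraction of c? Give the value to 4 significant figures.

γ = L₀/L = 809/482 = 1.67842
β = √(1 − 1/γ²) = 0.8031

β ≈ 0.8031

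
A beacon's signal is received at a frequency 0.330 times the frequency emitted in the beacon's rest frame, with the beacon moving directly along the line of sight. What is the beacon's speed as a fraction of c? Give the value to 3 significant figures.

f_obs/f_src = √((1−β)/(1+β)) = 0.330  ⇒  (1−β)/(1+β) = 0.10890
β = |1 − D²|/(1 + D²) = |1 − 0.10890|/(1 + 0.10890) = 0.804

β ≈ 0.804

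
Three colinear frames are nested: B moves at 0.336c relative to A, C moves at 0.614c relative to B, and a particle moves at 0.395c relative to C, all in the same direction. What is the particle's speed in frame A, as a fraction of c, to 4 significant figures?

Compose boost 2: (0.614 + 0.336)/(1 + 0.614×0.336) = 0.9500/1.20630 = 0.787530
Compose boost 3: (0.395 + 0.787530)/(1 + 0.395×0.787530) = 1.18253/1.31107 = 0.9020

u ≈ 0.9020c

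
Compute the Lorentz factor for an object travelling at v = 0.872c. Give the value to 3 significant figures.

γ ≈ 2.04

γ = 1/√(1 − β²) = 1/√(1 − 0.872²) = 1/√(0.23962) = 2.04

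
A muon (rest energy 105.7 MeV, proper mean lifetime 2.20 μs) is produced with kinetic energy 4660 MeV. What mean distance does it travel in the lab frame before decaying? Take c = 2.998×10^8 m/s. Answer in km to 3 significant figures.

γ = 1 + K/(m₀c²) = 1 + 4660/105.7 = 45.087
β = √(1 − 1/γ²) = 0.99975
Dilated lifetime: γτ₀ = 45.087 × 2.20 μs = 99.191 μs
d = βc·γτ₀ = 0.99975 × (2.998×10^8 m/s) × 9.9191×10^-5 s = 29.7 km

d ≈ 29.7 km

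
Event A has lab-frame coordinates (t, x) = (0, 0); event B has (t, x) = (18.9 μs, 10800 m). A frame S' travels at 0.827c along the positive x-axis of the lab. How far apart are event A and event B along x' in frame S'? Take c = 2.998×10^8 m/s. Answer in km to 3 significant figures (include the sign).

Δx' ≈ 10.9 km

γ = 1/√(1 − 0.827²) = 1.7787
Δx' = γ(Δx − vΔt) = 1.7787 × (10800 m − 0.827×(2.998×10^8 m/s)×18.9×10^-6 s)
= 1.7787 × (6114.0 m) = 10.9 km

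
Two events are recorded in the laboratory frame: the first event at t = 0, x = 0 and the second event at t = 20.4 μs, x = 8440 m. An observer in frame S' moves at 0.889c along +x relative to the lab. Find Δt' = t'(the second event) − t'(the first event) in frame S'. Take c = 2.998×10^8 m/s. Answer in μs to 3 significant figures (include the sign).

Δt' ≈ -10.1 μs

γ = 1/√(1 − 0.889²) = 2.1838
Δt' = γ(Δt − vΔx/c²) = 2.1838 × (20.4 μs − 0.889×8440 m / (2.998×10^8 m/s))
= 2.1838 × (-4.6272 μs) = -10.1 μs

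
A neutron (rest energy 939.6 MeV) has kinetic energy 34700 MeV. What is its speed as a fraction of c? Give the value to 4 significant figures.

γ = 1 + K/(m₀c²) = 1 + 34700/939.6 = 37.9306
β = √(1 − 1/γ²) = 0.9997

β ≈ 0.9997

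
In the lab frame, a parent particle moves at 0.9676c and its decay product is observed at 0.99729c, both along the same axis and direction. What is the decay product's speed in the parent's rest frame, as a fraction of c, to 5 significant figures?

u' ≈ 0.84775c

Inverse velocity addition: u' = (u − v)/(1 − uv/c²)
= (0.99729 − 0.9676)/(1 − 0.99729×0.9676) = 0.029690/0.03502220 = 0.84775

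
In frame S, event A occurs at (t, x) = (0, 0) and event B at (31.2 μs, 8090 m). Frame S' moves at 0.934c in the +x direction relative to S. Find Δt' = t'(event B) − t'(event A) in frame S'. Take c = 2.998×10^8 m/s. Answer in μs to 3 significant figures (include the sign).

Δt' ≈ 16.8 μs

γ = 1/√(1 − 0.934²) = 2.7990
Δt' = γ(Δt − vΔx/c²) = 2.7990 × (31.2 μs − 0.934×8090 m / (2.998×10^8 m/s))
= 2.7990 × (5.9963 μs) = 16.8 μs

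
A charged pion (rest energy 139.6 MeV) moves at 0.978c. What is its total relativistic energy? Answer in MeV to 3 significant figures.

E ≈ 669 MeV

γ = 1/√(1 − 0.978²) = 4.7938
E = γm₀c² = 4.7938 × 139.6 MeV = 669 MeV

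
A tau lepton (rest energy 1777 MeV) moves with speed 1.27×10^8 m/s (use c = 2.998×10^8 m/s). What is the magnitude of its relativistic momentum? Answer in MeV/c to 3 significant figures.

β = v/c = 1.27×10^8 / 2.998×10^8 = 0.42362
γ = 1/√(1 − 0.42362²) = 1.1039
p = γβm₀c = 1.1039 × 0.42362 × 1777 MeV/c = 831 MeV/c

p ≈ 831 MeV/c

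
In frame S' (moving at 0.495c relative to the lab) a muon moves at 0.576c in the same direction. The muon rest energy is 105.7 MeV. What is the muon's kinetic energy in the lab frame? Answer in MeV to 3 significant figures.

K ≈ 85.5 MeV

u_lab = (0.576 + 0.495)/(1 + 0.576×0.495) = 0.833385
γ = 1/√(1 − 0.833385²) = 1.8093
K = (γ − 1)m₀c² = (1.8093 − 1) × 105.7 = 0.80932 × 105.7 = 85.5 MeV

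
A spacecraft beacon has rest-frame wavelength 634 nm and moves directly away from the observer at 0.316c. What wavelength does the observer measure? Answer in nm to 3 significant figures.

λ_obs ≈ 879 nm

Relativistic Doppler: λ_obs = λ_src √((1+β)/(1−β))
= 634 × √(1.3160/0.68400) = 634 × 1.3871 = 879 nm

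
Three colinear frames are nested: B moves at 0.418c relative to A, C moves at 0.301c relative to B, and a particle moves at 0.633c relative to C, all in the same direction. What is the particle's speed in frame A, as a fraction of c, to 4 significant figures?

u ≈ 0.9056c

Compose boost 2: (0.301 + 0.418)/(1 + 0.301×0.418) = 0.7190/1.12582 = 0.638647
Compose boost 3: (0.633 + 0.638647)/(1 + 0.633×0.638647) = 1.27165/1.40426 = 0.9056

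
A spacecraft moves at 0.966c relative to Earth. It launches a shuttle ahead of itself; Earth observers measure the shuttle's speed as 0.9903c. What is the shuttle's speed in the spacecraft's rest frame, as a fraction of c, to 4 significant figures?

u' ≈ 0.5603c

Inverse velocity addition: u' = (u − v)/(1 − uv/c²)
= (0.9903 − 0.966)/(1 − 0.9903×0.966) = 0.02430/0.0433702 = 0.5603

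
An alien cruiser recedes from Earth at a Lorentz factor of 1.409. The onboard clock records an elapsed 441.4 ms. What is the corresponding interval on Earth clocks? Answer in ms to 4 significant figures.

Δt ≈ 621.9 ms

γ = 1.409 (given)
Time dilation: Δt = γτ₀ = 1.409 × 441.4 ms = 621.9 ms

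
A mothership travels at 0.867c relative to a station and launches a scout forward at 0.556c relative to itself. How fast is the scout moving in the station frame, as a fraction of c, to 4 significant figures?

u ≈ 0.9602c

Compose boost 2: (0.556 + 0.867)/(1 + 0.556×0.867) = 1.423/1.48205 = 0.9602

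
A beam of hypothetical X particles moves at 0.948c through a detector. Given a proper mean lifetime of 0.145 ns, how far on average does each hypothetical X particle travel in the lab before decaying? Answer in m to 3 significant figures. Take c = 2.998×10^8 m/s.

d ≈ 0.129 m

γ = 1/√(1 − 0.948²) = 3.1420
Dilated lifetime: Δt = γτ₀ = 3.1420 × 0.145 ns = 0.45559 ns
d = vΔt = 0.948c × 0.45559 ns = 2.8421×10^8 m/s × 4.5559×10^-10 s = 0.129 m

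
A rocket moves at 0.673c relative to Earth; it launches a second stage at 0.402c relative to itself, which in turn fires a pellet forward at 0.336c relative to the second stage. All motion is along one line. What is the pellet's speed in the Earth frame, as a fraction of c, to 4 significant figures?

u ≈ 0.9204c

Compose boost 2: (0.402 + 0.673)/(1 + 0.402×0.673) = 1.075/1.27055 = 0.846093
Compose boost 3: (0.336 + 0.846093)/(1 + 0.336×0.846093) = 1.18209/1.28429 = 0.9204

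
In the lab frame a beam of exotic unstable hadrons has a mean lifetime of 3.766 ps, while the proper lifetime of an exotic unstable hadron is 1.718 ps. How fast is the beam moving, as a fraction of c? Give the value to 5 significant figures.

γ = Δt/τ₀ = 3.766/1.718 = 2.192084
β = √(1 − 1/γ²) = √(1 − 1/2.192084²) = 0.88988

β ≈ 0.88988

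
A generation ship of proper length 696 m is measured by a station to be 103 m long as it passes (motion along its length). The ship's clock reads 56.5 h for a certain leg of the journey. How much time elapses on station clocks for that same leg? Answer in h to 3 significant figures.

Length contraction ⇒ γ = L₀/L = 696/103 = 6.7573
Time dilation: Δt = γτ₀ = 6.7573 × 56.5 h = 382 h

Δt ≈ 382 h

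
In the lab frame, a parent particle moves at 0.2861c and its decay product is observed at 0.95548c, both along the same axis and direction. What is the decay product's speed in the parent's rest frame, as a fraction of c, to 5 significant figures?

u' ≈ 0.92120c

Inverse velocity addition: u' = (u − v)/(1 − uv/c²)
= (0.95548 − 0.2861)/(1 − 0.95548×0.2861) = 0.66938/0.7266372 = 0.92120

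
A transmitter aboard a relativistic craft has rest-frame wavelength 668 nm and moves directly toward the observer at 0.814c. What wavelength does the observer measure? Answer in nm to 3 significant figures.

λ_obs ≈ 214 nm

Relativistic Doppler: λ_obs = λ_src √((1−β)/(1+β))
= 668 × √(0.18600/1.8140) = 668 × 0.32021 = 214 nm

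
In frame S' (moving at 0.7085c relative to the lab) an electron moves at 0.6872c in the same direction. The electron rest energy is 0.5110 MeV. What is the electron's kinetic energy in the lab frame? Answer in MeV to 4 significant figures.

K ≈ 0.9710 MeV

u_lab = (0.6872 + 0.7085)/(1 + 0.6872×0.7085) = 0.9386762
γ = 1/√(1 − 0.9386762²) = 2.90023
K = (γ − 1)m₀c² = (2.90023 − 1) × 0.5110 = 1.90023 × 0.5110 = 0.9710 MeV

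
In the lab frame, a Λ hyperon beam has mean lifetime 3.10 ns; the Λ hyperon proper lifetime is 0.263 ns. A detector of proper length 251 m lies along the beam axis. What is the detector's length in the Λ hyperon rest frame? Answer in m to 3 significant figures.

L ≈ 21.3 m

Time dilation ⇒ γ = Δt/τ₀ = 3.10/0.263 = 11.787
Length contraction: L = L₀/γ = 251/11.787 = 21.3 m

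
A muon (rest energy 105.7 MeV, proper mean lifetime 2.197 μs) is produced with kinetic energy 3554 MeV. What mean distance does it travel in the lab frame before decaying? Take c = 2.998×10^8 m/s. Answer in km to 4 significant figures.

γ = 1 + K/(m₀c²) = 1 + 3554/105.7 = 34.6235
β = √(1 − 1/γ²) = 0.999583
Dilated lifetime: γτ₀ = 34.6235 × 2.197 μs = 76.0677 μs
d = βc·γτ₀ = 0.999583 × (2.998×10^8 m/s) × 7.60677×10^-5 s = 22.80 km

d ≈ 22.80 km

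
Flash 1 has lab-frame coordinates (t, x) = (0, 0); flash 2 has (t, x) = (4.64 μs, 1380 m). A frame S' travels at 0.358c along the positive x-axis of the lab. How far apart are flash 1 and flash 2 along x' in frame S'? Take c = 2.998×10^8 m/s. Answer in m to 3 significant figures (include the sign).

γ = 1/√(1 − 0.358²) = 1.0710
Δx' = γ(Δx − vΔt) = 1.0710 × (1380 m − 0.358×(2.998×10^8 m/s)×4.64×10^-6 s)
= 1.0710 × (882.00 m) = 945 m

Δx' ≈ 945 m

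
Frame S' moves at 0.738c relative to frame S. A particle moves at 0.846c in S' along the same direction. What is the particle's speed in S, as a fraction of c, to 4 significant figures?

Relativistic velocity addition: u = (u' + v)/(1 + u'v/c²)
= (0.846 + 0.738)/(1 + 0.846×0.738) = 1.584/1.62435 = 0.9752

u ≈ 0.9752c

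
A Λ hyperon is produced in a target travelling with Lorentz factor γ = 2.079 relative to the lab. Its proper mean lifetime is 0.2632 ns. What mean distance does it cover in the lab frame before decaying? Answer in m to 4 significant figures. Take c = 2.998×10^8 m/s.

d ≈ 0.1438 m

β = √(1 − 1/γ²) = √(1 − 1/2.079²) = 0.876720
Dilated lifetime: Δt = γτ₀ = 2.079 × 0.2632 ns = 0.547193 ns
d = vΔt = 0.876720c × 0.547193 ns = 2.62841×10^8 m/s × 5.47193×10^-10 s = 0.1438 m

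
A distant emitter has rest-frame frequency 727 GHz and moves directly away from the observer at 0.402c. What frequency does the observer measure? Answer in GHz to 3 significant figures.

f_obs ≈ 475 GHz

Relativistic Doppler: f_obs = f_src √((1−β)/(1+β))
= 727 × √(0.59800/1.4020) = 727 × 0.65310 = 475 GHz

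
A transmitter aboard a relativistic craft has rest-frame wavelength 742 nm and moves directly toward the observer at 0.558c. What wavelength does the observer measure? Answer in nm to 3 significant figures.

λ_obs ≈ 395 nm

Relativistic Doppler: λ_obs = λ_src √((1−β)/(1+β))
= 742 × √(0.44200/1.5580) = 742 × 0.53263 = 395 nm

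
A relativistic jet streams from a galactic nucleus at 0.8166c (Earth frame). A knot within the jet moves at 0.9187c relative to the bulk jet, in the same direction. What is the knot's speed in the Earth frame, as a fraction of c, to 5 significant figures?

Relativistic velocity addition: u = (u' + v)/(1 + u'v/c²)
= (0.9187 + 0.8166)/(1 + 0.9187×0.8166) = 1.7353/1.750210 = 0.99148

u ≈ 0.99148c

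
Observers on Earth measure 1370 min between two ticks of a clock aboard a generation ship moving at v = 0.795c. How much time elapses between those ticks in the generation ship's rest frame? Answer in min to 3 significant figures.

τ₀ ≈ 831 min

γ = 1/√(1 − 0.795²) = 1.6485
Proper time: τ₀ = Δt/γ = 1370/1.6485 = 831 min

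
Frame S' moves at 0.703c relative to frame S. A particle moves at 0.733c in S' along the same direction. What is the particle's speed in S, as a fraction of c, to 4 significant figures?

Relativistic velocity addition: u = (u' + v)/(1 + u'v/c²)
= (0.733 + 0.703)/(1 + 0.733×0.703) = 1.436/1.51530 = 0.9477

u ≈ 0.9477c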